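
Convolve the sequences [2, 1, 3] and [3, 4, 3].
y[0] = 2×3 = 6; y[1] = 2×4 + 1×3 = 11; y[2] = 2×3 + 1×4 + 3×3 = 19; y[3] = 1×3 + 3×4 = 15; y[4] = 3×3 = 9

[6, 11, 19, 15, 9]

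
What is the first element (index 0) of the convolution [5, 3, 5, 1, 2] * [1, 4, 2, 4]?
Use y[k] = Σ_i a[i]·b[k-i] at k=0. y[0] = 5×1 = 5

5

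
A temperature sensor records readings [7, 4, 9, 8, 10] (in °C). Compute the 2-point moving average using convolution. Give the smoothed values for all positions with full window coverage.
2-point moving average kernel = [1, 1]. Apply in 'valid' mode (full window coverage): avg[0] = (7 + 4) / 2 = 5.5; avg[1] = (4 + 9) / 2 = 6.5; avg[2] = (9 + 8) / 2 = 8.5; avg[3] = (8 + 10) / 2 = 9.0. Smoothed values: [5.5, 6.5, 8.5, 9.0]

[5.5, 6.5, 8.5, 9.0]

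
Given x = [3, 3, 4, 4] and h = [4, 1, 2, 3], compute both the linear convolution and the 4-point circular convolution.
Linear: y_lin[0] = 3×4 = 12; y_lin[1] = 3×1 + 3×4 = 15; y_lin[2] = 3×2 + 3×1 + 4×4 = 25; y_lin[3] = 3×3 + 3×2 + 4×1 + 4×4 = 35; y_lin[4] = 3×3 + 4×2 + 4×1 = 21; y_lin[5] = 4×3 + 4×2 = 20; y_lin[6] = 4×3 = 12 → [12, 15, 25, 35, 21, 20, 12]. Circular (length 4): y[0] = 3×4 + 3×3 + 4×2 + 4×1 = 33; y[1] = 3×1 + 3×4 + 4×3 + 4×2 = 35; y[2] = 3×2 + 3×1 + 4×4 + 4×3 = 37; y[3] = 3×3 + 3×2 + 4×1 + 4×4 = 35 → [33, 35, 37, 35]

Linear: [12, 15, 25, 35, 21, 20, 12], Circular: [33, 35, 37, 35]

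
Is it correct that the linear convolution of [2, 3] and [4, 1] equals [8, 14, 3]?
Recompute linear convolution of [2, 3] and [4, 1]: y[0] = 2×4 = 8; y[1] = 2×1 + 3×4 = 14; y[2] = 3×1 = 3 → [8, 14, 3]. Given [8, 14, 3] matches, so answer: Yes

Yes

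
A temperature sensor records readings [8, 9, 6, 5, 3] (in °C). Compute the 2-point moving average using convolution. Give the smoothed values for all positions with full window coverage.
2-point moving average kernel = [1, 1]. Apply in 'valid' mode (full window coverage): avg[0] = (8 + 9) / 2 = 8.5; avg[1] = (9 + 6) / 2 = 7.5; avg[2] = (6 + 5) / 2 = 5.5; avg[3] = (5 + 3) / 2 = 4.0. Smoothed values: [8.5, 7.5, 5.5, 4.0]

[8.5, 7.5, 5.5, 4.0]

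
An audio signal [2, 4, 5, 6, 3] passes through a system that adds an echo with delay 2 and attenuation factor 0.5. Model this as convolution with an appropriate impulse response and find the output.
Direct-path + delayed-attenuated-path model → impulse response h = [1, 0, 0.5] (1 at lag 0, 0.5 at lag 2). Output y[n] = x[n] + 0.5·x[n - 2] (with x[n] = 0 outside 0..4): y[0] = 2 + 0.5×0 = 2; y[1] = 4 + 0.5×0 = 4; y[2] = 5 + 0.5×2 = 6.0; y[3] = 6 + 0.5×4 = 8.0; y[4] = 3 + 0.5×5 = 5.5; y[5] = 0 + 0.5×6 = 3.0; y[6] = 0 + 0.5×3 = 1.5. So y = [2, 4, 6.0, 8.0, 5.5, 3.0, 1.5]

[2, 4, 6.0, 8.0, 5.5, 3.0, 1.5]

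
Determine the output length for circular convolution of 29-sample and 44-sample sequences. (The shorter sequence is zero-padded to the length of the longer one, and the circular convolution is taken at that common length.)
Circular convolution (zero-padding the shorter input) has length max(m, n) = max(29, 44) = 44

44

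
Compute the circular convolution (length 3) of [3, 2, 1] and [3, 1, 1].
Use y[k] = Σ_j x[j]·h[(k-j) mod 3]. y[0] = 3×3 + 2×1 + 1×1 = 12; y[1] = 3×1 + 2×3 + 1×1 = 10; y[2] = 3×1 + 2×1 + 1×3 = 8. Result: [12, 10, 8]

[12, 10, 8]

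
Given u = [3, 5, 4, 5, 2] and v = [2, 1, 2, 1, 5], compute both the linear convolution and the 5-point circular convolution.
Linear: y_lin[0] = 3×2 = 6; y_lin[1] = 3×1 + 5×2 = 13; y_lin[2] = 3×2 + 5×1 + 4×2 = 19; y_lin[3] = 3×1 + 5×2 + 4×1 + 5×2 = 27; y_lin[4] = 3×5 + 5×1 + 4×2 + 5×1 + 2×2 = 37; y_lin[5] = 5×5 + 4×1 + 5×2 + 2×1 = 41; y_lin[6] = 4×5 + 5×1 + 2×2 = 29; y_lin[7] = 5×5 + 2×1 = 27; y_lin[8] = 2×5 = 10 → [6, 13, 19, 27, 37, 41, 29, 27, 10]. Circular (length 5): y[0] = 3×2 + 5×5 + 4×1 + 5×2 + 2×1 = 47; y[1] = 3×1 + 5×2 + 4×5 + 5×1 + 2×2 = 42; y[2] = 3×2 + 5×1 + 4×2 + 5×5 + 2×1 = 46; y[3] = 3×1 + 5×2 + 4×1 + 5×2 + 2×5 = 37; y[4] = 3×5 + 5×1 + 4×2 + 5×1 + 2×2 = 37 → [47, 42, 46, 37, 37]

Linear: [6, 13, 19, 27, 37, 41, 29, 27, 10], Circular: [47, 42, 46, 37, 37]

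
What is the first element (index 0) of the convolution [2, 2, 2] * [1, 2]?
Use y[k] = Σ_i a[i]·b[k-i] at k=0. y[0] = 2×1 = 2

2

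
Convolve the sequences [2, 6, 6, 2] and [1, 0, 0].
y[0] = 2×1 = 2; y[1] = 2×0 + 6×1 = 6; y[2] = 2×0 + 6×0 + 6×1 = 6; y[3] = 6×0 + 6×0 + 2×1 = 2; y[4] = 6×0 + 2×0 = 0; y[5] = 2×0 = 0

[2, 6, 6, 2, 0, 0]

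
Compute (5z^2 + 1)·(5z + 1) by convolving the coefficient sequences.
Ascending coefficients: a = [1, 0, 5], b = [1, 5]. c[0] = 1×1 = 1; c[1] = 1×5 + 0×1 = 5; c[2] = 0×5 + 5×1 = 5; c[3] = 5×5 = 25. Result coefficients: [1, 5, 5, 25] → 25z^3 + 5z^2 + 5z + 1

25z^3 + 5z^2 + 5z + 1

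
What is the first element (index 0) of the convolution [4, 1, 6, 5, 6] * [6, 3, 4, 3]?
Use y[k] = Σ_i a[i]·b[k-i] at k=0. y[0] = 4×6 = 24

24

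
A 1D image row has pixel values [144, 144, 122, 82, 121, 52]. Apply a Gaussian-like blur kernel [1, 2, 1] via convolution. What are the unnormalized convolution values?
Convolve image row [144, 144, 122, 82, 121, 52] with kernel [1, 2, 1]: y[0] = 144×1 = 144; y[1] = 144×2 + 144×1 = 432; y[2] = 144×1 + 144×2 + 122×1 = 554; y[3] = 144×1 + 122×2 + 82×1 = 470; y[4] = 122×1 + 82×2 + 121×1 = 407; y[5] = 82×1 + 121×2 + 52×1 = 376; y[6] = 121×1 + 52×2 = 225; y[7] = 52×1 = 52 → [144, 432, 554, 470, 407, 376, 225, 52]. Normalization factor = sum(kernel) = 4.

[144, 432, 554, 470, 407, 376, 225, 52]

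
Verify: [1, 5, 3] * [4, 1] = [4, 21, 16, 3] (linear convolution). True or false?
Recompute linear convolution of [1, 5, 3] and [4, 1]: y[0] = 1×4 = 4; y[1] = 1×1 + 5×4 = 21; y[2] = 5×1 + 3×4 = 17; y[3] = 3×1 = 3 → [4, 21, 17, 3]. Compare to given [4, 21, 16, 3]: they differ at index 2: given 16, correct 17, so answer: No

No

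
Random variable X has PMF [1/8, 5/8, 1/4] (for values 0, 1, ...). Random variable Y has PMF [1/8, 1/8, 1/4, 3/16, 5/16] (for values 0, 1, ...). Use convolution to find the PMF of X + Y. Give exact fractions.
P(X+Y=k) = Σ_i P(X=i)·P(Y=k-i) — a convolution of [1/8, 5/8, 1/4] and [1/8, 1/8, 1/4, 3/16, 5/16]. P(X+Y=0) = (1/8)×(1/8) = 1/64; P(X+Y=1) = (1/8)×(1/8) + (5/8)×(1/8) = 1/64 + 5/64 = 3/32; P(X+Y=2) = (1/8)×(1/4) + (5/8)×(1/8) + (1/4)×(1/8) = 1/32 + 5/64 + 1/32 = 9/64; P(X+Y=3) = (1/8)×(3/16) + (5/8)×(1/4) + (1/4)×(1/8) = 3/128 + 5/32 + 1/32 = 27/128; P(X+Y=4) = (1/8)×(5/16) + (5/8)×(3/16) + (1/4)×(1/4) = 5/128 + 15/128 + 1/16 = 7/32; P(X+Y=5) = (5/8)×(5/16) + (1/4)×(3/16) = 25/128 + 3/64 = 31/128; P(X+Y=6) = (1/4)×(5/16) = 5/64. PMF: [1/64, 3/32, 9/64, 27/128, 7/32, 31/128, 5/64] (sums to 1 ✓)

[1/64, 3/32, 9/64, 27/128, 7/32, 31/128, 5/64]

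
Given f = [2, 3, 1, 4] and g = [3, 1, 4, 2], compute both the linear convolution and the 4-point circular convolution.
Linear: y_lin[0] = 2×3 = 6; y_lin[1] = 2×1 + 3×3 = 11; y_lin[2] = 2×4 + 3×1 + 1×3 = 14; y_lin[3] = 2×2 + 3×4 + 1×1 + 4×3 = 29; y_lin[4] = 3×2 + 1×4 + 4×1 = 14; y_lin[5] = 1×2 + 4×4 = 18; y_lin[6] = 4×2 = 8 → [6, 11, 14, 29, 14, 18, 8]. Circular (length 4): y[0] = 2×3 + 3×2 + 1×4 + 4×1 = 20; y[1] = 2×1 + 3×3 + 1×2 + 4×4 = 29; y[2] = 2×4 + 3×1 + 1×3 + 4×2 = 22; y[3] = 2×2 + 3×4 + 1×1 + 4×3 = 29 → [20, 29, 22, 29]

Linear: [6, 11, 14, 29, 14, 18, 8], Circular: [20, 29, 22, 29]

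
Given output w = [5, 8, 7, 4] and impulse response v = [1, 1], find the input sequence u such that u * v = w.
Deconvolve w=[5, 8, 7, 4] by v=[1, 1]. Since v[0]=1, solve forward: u[0] = w[0] / 1 = 5; u[1] = (w[1] - 5×1) / 1 = 3; u[2] = (w[2] - 3×1) / 1 = 4. So u = [5, 3, 4]. Check by forward convolution: w[0] = 5×1 = 5; w[1] = 5×1 + 3×1 = 8; w[2] = 3×1 + 4×1 = 7; w[3] = 4×1 = 4

[5, 3, 4]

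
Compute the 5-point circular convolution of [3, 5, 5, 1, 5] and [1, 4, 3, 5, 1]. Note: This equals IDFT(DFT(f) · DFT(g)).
Either evaluate y[k] = Σ_j f[j]·g[(k-j) mod 5] directly, or use IDFT(DFT(f) · DFT(g)). y[0] = 3×1 + 5×1 + 5×5 + 1×3 + 5×4 = 56; y[1] = 3×4 + 5×1 + 5×1 + 1×5 + 5×3 = 42; y[2] = 3×3 + 5×4 + 5×1 + 1×1 + 5×5 = 60; y[3] = 3×5 + 5×3 + 5×4 + 1×1 + 5×1 = 56; y[4] = 3×1 + 5×5 + 5×3 + 1×4 + 5×1 = 52. Result: [56, 42, 60, 56, 52]

[56, 42, 60, 56, 52]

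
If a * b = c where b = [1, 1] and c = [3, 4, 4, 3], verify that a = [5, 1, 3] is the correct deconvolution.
Forward-compute [5, 1, 3] * [1, 1]: c[0] = 5×1 = 5; c[1] = 5×1 + 1×1 = 6; c[2] = 1×1 + 3×1 = 4; c[3] = 3×1 = 3 → [5, 6, 4, 3]. Does not match given c = [3, 4, 4, 3].

Not verified. [5, 1, 3] * [1, 1] = [5, 6, 4, 3], which differs from [3, 4, 4, 3] at index 0.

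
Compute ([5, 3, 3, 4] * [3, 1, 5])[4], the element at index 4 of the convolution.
Use y[k] = Σ_i a[i]·b[k-i] at k=4. y[4] = 3×5 + 4×1 = 19

19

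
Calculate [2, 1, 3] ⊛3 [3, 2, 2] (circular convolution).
Use y[k] = Σ_j u[j]·v[(k-j) mod 3]. y[0] = 2×3 + 1×2 + 3×2 = 14; y[1] = 2×2 + 1×3 + 3×2 = 13; y[2] = 2×2 + 1×2 + 3×3 = 15. Result: [14, 13, 15]

[14, 13, 15]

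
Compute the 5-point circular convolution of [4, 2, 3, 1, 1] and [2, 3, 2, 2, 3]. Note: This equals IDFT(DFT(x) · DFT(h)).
Either evaluate y[k] = Σ_j x[j]·h[(k-j) mod 5] directly, or use IDFT(DFT(x) · DFT(h)). y[0] = 4×2 + 2×3 + 3×2 + 1×2 + 1×3 = 25; y[1] = 4×3 + 2×2 + 3×3 + 1×2 + 1×2 = 29; y[2] = 4×2 + 2×3 + 3×2 + 1×3 + 1×2 = 25; y[3] = 4×2 + 2×2 + 3×3 + 1×2 + 1×3 = 26; y[4] = 4×3 + 2×2 + 3×2 + 1×3 + 1×2 = 27. Result: [25, 29, 25, 26, 27]

[25, 29, 25, 26, 27]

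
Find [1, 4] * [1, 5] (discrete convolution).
y[0] = 1×1 = 1; y[1] = 1×5 + 4×1 = 9; y[2] = 4×5 = 20

[1, 9, 20]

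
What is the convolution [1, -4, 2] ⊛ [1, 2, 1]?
y[0] = 1×1 = 1; y[1] = 1×2 + -4×1 = -2; y[2] = 1×1 + -4×2 + 2×1 = -5; y[3] = -4×1 + 2×2 = 0; y[4] = 2×1 = 2

[1, -2, -5, 0, 2]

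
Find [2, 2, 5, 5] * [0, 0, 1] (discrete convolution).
y[0] = 2×0 = 0; y[1] = 2×0 + 2×0 = 0; y[2] = 2×1 + 2×0 + 5×0 = 2; y[3] = 2×1 + 5×0 + 5×0 = 2; y[4] = 5×1 + 5×0 = 5; y[5] = 5×1 = 5

[0, 0, 2, 2, 5, 5]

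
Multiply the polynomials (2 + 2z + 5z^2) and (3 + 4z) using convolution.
Ascending coefficients: a = [2, 2, 5], b = [3, 4]. c[0] = 2×3 = 6; c[1] = 2×4 + 2×3 = 14; c[2] = 2×4 + 5×3 = 23; c[3] = 5×4 = 20. Result coefficients: [6, 14, 23, 20] → 6 + 14z + 23z^2 + 20z^3

6 + 14z + 23z^2 + 20z^3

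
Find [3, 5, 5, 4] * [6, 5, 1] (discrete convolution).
y[0] = 3×6 = 18; y[1] = 3×5 + 5×6 = 45; y[2] = 3×1 + 5×5 + 5×6 = 58; y[3] = 5×1 + 5×5 + 4×6 = 54; y[4] = 5×1 + 4×5 = 25; y[5] = 4×1 = 4

[18, 45, 58, 54, 25, 4]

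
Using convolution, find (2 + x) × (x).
Ascending coefficients: a = [2, 1], b = [0, 1]. c[0] = 2×0 = 0; c[1] = 2×1 + 1×0 = 2; c[2] = 1×1 = 1. Result coefficients: [0, 2, 1] → 2x + x^2

2x + x^2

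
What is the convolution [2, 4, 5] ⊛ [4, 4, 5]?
y[0] = 2×4 = 8; y[1] = 2×4 + 4×4 = 24; y[2] = 2×5 + 4×4 + 5×4 = 46; y[3] = 4×5 + 5×4 = 40; y[4] = 5×5 = 25

[8, 24, 46, 40, 25]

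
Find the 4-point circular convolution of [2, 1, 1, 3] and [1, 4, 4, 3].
Use y[k] = Σ_j f[j]·g[(k-j) mod 4]. y[0] = 2×1 + 1×3 + 1×4 + 3×4 = 21; y[1] = 2×4 + 1×1 + 1×3 + 3×4 = 24; y[2] = 2×4 + 1×4 + 1×1 + 3×3 = 22; y[3] = 2×3 + 1×4 + 1×4 + 3×1 = 17. Result: [21, 24, 22, 17]

[21, 24, 22, 17]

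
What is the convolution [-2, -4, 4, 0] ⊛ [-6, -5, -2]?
y[0] = -2×-6 = 12; y[1] = -2×-5 + -4×-6 = 34; y[2] = -2×-2 + -4×-5 + 4×-6 = 0; y[3] = -4×-2 + 4×-5 + 0×-6 = -12; y[4] = 4×-2 + 0×-5 = -8; y[5] = 0×-2 = 0

[12, 34, 0, -12, -8, 0]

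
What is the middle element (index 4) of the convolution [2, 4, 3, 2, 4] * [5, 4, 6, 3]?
Use y[k] = Σ_i a[i]·b[k-i] at k=4. y[4] = 4×3 + 3×6 + 2×4 + 4×5 = 58

58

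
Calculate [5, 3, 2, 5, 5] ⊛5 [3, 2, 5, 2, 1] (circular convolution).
Use y[k] = Σ_j u[j]·v[(k-j) mod 5]. y[0] = 5×3 + 3×1 + 2×2 + 5×5 + 5×2 = 57; y[1] = 5×2 + 3×3 + 2×1 + 5×2 + 5×5 = 56; y[2] = 5×5 + 3×2 + 2×3 + 5×1 + 5×2 = 52; y[3] = 5×2 + 3×5 + 2×2 + 5×3 + 5×1 = 49; y[4] = 5×1 + 3×2 + 2×5 + 5×2 + 5×3 = 46. Result: [57, 56, 52, 49, 46]

[57, 56, 52, 49, 46]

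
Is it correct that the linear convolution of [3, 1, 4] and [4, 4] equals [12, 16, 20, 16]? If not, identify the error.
Recompute linear convolution of [3, 1, 4] and [4, 4]: y[0] = 3×4 = 12; y[1] = 3×4 + 1×4 = 16; y[2] = 1×4 + 4×4 = 20; y[3] = 4×4 = 16 → [12, 16, 20, 16]. Given [12, 16, 20, 16] matches, so answer: Yes

Yes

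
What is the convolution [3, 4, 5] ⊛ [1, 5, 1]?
y[0] = 3×1 = 3; y[1] = 3×5 + 4×1 = 19; y[2] = 3×1 + 4×5 + 5×1 = 28; y[3] = 4×1 + 5×5 = 29; y[4] = 5×1 = 5

[3, 19, 28, 29, 5]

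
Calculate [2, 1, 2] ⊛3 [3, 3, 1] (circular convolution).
Use y[k] = Σ_j u[j]·v[(k-j) mod 3]. y[0] = 2×3 + 1×1 + 2×3 = 13; y[1] = 2×3 + 1×3 + 2×1 = 11; y[2] = 2×1 + 1×3 + 2×3 = 11. Result: [13, 11, 11]

[13, 11, 11]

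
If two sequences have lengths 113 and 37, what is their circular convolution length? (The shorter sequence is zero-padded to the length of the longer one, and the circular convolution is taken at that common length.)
Circular convolution (zero-padding the shorter input) has length max(m, n) = max(113, 37) = 113

113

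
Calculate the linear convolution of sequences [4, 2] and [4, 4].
y[0] = 4×4 = 16; y[1] = 4×4 + 2×4 = 24; y[2] = 2×4 = 8

[16, 24, 8]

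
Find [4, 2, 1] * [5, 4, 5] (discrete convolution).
y[0] = 4×5 = 20; y[1] = 4×4 + 2×5 = 26; y[2] = 4×5 + 2×4 + 1×5 = 33; y[3] = 2×5 + 1×4 = 14; y[4] = 1×5 = 5

[20, 26, 33, 14, 5]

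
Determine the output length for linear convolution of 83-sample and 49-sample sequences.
Linear/full convolution length: m + n - 1 = 83 + 49 - 1 = 131

131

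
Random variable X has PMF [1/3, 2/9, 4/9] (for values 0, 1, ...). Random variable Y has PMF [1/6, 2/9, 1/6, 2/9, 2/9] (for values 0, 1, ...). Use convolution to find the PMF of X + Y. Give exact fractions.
P(X+Y=k) = Σ_i P(X=i)·P(Y=k-i) — a convolution of [1/3, 2/9, 4/9] and [1/6, 2/9, 1/6, 2/9, 2/9]. P(X+Y=0) = (1/3)×(1/6) = 1/18; P(X+Y=1) = (1/3)×(2/9) + (2/9)×(1/6) = 2/27 + 1/27 = 1/9; P(X+Y=2) = (1/3)×(1/6) + (2/9)×(2/9) + (4/9)×(1/6) = 1/18 + 4/81 + 2/27 = 29/162; P(X+Y=3) = (1/3)×(2/9) + (2/9)×(1/6) + (4/9)×(2/9) = 2/27 + 1/27 + 8/81 = 17/81; P(X+Y=4) = (1/3)×(2/9) + (2/9)×(2/9) + (4/9)×(1/6) = 2/27 + 4/81 + 2/27 = 16/81; P(X+Y=5) = (2/9)×(2/9) + (4/9)×(2/9) = 4/81 + 8/81 = 4/27; P(X+Y=6) = (4/9)×(2/9) = 8/81. PMF: [1/18, 1/9, 29/162, 17/81, 16/81, 4/27, 8/81] (sums to 1 ✓)

[1/18, 1/9, 29/162, 17/81, 16/81, 4/27, 8/81]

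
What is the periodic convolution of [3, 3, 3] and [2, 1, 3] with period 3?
Use y[k] = Σ_j u[j]·v[(k-j) mod 3]. y[0] = 3×2 + 3×3 + 3×1 = 18; y[1] = 3×1 + 3×2 + 3×3 = 18; y[2] = 3×3 + 3×1 + 3×2 = 18. Result: [18, 18, 18]

[18, 18, 18]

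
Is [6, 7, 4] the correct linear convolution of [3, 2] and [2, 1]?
Recompute linear convolution of [3, 2] and [2, 1]: y[0] = 3×2 = 6; y[1] = 3×1 + 2×2 = 7; y[2] = 2×1 = 2 → [6, 7, 2]. Compare to given [6, 7, 4]: they differ at index 2: given 4, correct 2, so answer: No

No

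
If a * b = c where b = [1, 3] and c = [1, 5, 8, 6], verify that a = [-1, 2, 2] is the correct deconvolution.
Forward-compute [-1, 2, 2] * [1, 3]: c[0] = -1×1 = -1; c[1] = -1×3 + 2×1 = -1; c[2] = 2×3 + 2×1 = 8; c[3] = 2×3 = 6 → [-1, -1, 8, 6]. Does not match given c = [1, 5, 8, 6].

Not verified. [-1, 2, 2] * [1, 3] = [-1, -1, 8, 6], which differs from [1, 5, 8, 6] at index 0.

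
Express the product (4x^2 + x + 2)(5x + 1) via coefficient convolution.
Ascending coefficients: a = [2, 1, 4], b = [1, 5]. c[0] = 2×1 = 2; c[1] = 2×5 + 1×1 = 11; c[2] = 1×5 + 4×1 = 9; c[3] = 4×5 = 20. Result coefficients: [2, 11, 9, 20] → 20x^3 + 9x^2 + 11x + 2

20x^3 + 9x^2 + 11x + 2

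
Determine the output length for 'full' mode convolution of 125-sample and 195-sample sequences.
Linear/full convolution length: m + n - 1 = 125 + 195 - 1 = 319

319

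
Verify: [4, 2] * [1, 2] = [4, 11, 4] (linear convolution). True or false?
Recompute linear convolution of [4, 2] and [1, 2]: y[0] = 4×1 = 4; y[1] = 4×2 + 2×1 = 10; y[2] = 2×2 = 4 → [4, 10, 4]. Compare to given [4, 11, 4]: they differ at index 1: given 11, correct 10, so answer: No

No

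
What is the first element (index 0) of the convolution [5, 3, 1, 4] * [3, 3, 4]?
Use y[k] = Σ_i a[i]·b[k-i] at k=0. y[0] = 5×3 = 15

15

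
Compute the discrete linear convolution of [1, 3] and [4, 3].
y[0] = 1×4 = 4; y[1] = 1×3 + 3×4 = 15; y[2] = 3×3 = 9

[4, 15, 9]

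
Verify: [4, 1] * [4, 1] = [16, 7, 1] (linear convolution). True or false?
Recompute linear convolution of [4, 1] and [4, 1]: y[0] = 4×4 = 16; y[1] = 4×1 + 1×4 = 8; y[2] = 1×1 = 1 → [16, 8, 1]. Compare to given [16, 7, 1]: they differ at index 1: given 7, correct 8, so answer: No

No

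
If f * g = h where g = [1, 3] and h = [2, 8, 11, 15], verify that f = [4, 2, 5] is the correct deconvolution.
Forward-compute [4, 2, 5] * [1, 3]: h[0] = 4×1 = 4; h[1] = 4×3 + 2×1 = 14; h[2] = 2×3 + 5×1 = 11; h[3] = 5×3 = 15 → [4, 14, 11, 15]. Does not match given h = [2, 8, 11, 15].

Not verified. [4, 2, 5] * [1, 3] = [4, 14, 11, 15], which differs from [2, 8, 11, 15] at index 0.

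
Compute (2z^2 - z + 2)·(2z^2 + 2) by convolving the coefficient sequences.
Ascending coefficients: a = [2, -1, 2], b = [2, 0, 2]. c[0] = 2×2 = 4; c[1] = 2×0 + -1×2 = -2; c[2] = 2×2 + -1×0 + 2×2 = 8; c[3] = -1×2 + 2×0 = -2; c[4] = 2×2 = 4. Result coefficients: [4, -2, 8, -2, 4] → 4z^4 - 2z^3 + 8z^2 - 2z + 4

4z^4 - 2z^3 + 8z^2 - 2z + 4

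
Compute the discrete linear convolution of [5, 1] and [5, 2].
y[0] = 5×5 = 25; y[1] = 5×2 + 1×5 = 15; y[2] = 1×2 = 2

[25, 15, 2]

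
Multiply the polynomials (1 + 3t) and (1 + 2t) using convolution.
Ascending coefficients: a = [1, 3], b = [1, 2]. c[0] = 1×1 = 1; c[1] = 1×2 + 3×1 = 5; c[2] = 3×2 = 6. Result coefficients: [1, 5, 6] → 1 + 5t + 6t^2

1 + 5t + 6t^2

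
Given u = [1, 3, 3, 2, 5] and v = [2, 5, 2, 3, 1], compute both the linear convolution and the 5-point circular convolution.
Linear: y_lin[0] = 1×2 = 2; y_lin[1] = 1×5 + 3×2 = 11; y_lin[2] = 1×2 + 3×5 + 3×2 = 23; y_lin[3] = 1×3 + 3×2 + 3×5 + 2×2 = 28; y_lin[4] = 1×1 + 3×3 + 3×2 + 2×5 + 5×2 = 36; y_lin[5] = 3×1 + 3×3 + 2×2 + 5×5 = 41; y_lin[6] = 3×1 + 2×3 + 5×2 = 19; y_lin[7] = 2×1 + 5×3 = 17; y_lin[8] = 5×1 = 5 → [2, 11, 23, 28, 36, 41, 19, 17, 5]. Circular (length 5): y[0] = 1×2 + 3×1 + 3×3 + 2×2 + 5×5 = 43; y[1] = 1×5 + 3×2 + 3×1 + 2×3 + 5×2 = 30; y[2] = 1×2 + 3×5 + 3×2 + 2×1 + 5×3 = 40; y[3] = 1×3 + 3×2 + 3×5 + 2×2 + 5×1 = 33; y[4] = 1×1 + 3×3 + 3×2 + 2×5 + 5×2 = 36 → [43, 30, 40, 33, 36]

Linear: [2, 11, 23, 28, 36, 41, 19, 17, 5], Circular: [43, 30, 40, 33, 36]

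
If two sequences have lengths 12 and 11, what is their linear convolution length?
Linear/full convolution length: m + n - 1 = 12 + 11 - 1 = 22

22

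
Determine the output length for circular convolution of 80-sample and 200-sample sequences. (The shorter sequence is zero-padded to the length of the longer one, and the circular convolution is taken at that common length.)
Circular convolution (zero-padding the shorter input) has length max(m, n) = max(80, 200) = 200

200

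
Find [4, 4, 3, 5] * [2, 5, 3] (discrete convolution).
y[0] = 4×2 = 8; y[1] = 4×5 + 4×2 = 28; y[2] = 4×3 + 4×5 + 3×2 = 38; y[3] = 4×3 + 3×5 + 5×2 = 37; y[4] = 3×3 + 5×5 = 34; y[5] = 5×3 = 15

[8, 28, 38, 37, 34, 15]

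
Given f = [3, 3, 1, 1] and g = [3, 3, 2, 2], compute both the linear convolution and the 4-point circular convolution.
Linear: y_lin[0] = 3×3 = 9; y_lin[1] = 3×3 + 3×3 = 18; y_lin[2] = 3×2 + 3×3 + 1×3 = 18; y_lin[3] = 3×2 + 3×2 + 1×3 + 1×3 = 18; y_lin[4] = 3×2 + 1×2 + 1×3 = 11; y_lin[5] = 1×2 + 1×2 = 4; y_lin[6] = 1×2 = 2 → [9, 18, 18, 18, 11, 4, 2]. Circular (length 4): y[0] = 3×3 + 3×2 + 1×2 + 1×3 = 20; y[1] = 3×3 + 3×3 + 1×2 + 1×2 = 22; y[2] = 3×2 + 3×3 + 1×3 + 1×2 = 20; y[3] = 3×2 + 3×2 + 1×3 + 1×3 = 18 → [20, 22, 20, 18]

Linear: [9, 18, 18, 18, 11, 4, 2], Circular: [20, 22, 20, 18]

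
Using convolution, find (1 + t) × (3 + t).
Ascending coefficients: a = [1, 1], b = [3, 1]. c[0] = 1×3 = 3; c[1] = 1×1 + 1×3 = 4; c[2] = 1×1 = 1. Result coefficients: [3, 4, 1] → 3 + 4t + t^2

3 + 4t + t^2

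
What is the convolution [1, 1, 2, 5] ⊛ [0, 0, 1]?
y[0] = 1×0 = 0; y[1] = 1×0 + 1×0 = 0; y[2] = 1×1 + 1×0 + 2×0 = 1; y[3] = 1×1 + 2×0 + 5×0 = 1; y[4] = 2×1 + 5×0 = 2; y[5] = 5×1 = 5

[0, 0, 1, 1, 2, 5]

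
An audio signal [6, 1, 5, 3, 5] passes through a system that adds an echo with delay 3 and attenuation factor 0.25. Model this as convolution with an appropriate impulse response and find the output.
Direct-path + delayed-attenuated-path model → impulse response h = [1, 0, 0, 0.25] (1 at lag 0, 0.25 at lag 3). Output y[n] = x[n] + 0.25·x[n - 3] (with x[n] = 0 outside 0..4): y[0] = 6 + 0.25×0 = 6; y[1] = 1 + 0.25×0 = 1; y[2] = 5 + 0.25×0 = 5; y[3] = 3 + 0.25×6 = 4.5; y[4] = 5 + 0.25×1 = 5.25; y[5] = 0 + 0.25×5 = 1.25; y[6] = 0 + 0.25×3 = 0.75; y[7] = 0 + 0.25×5 = 1.25. So y = [6, 1, 5, 4.5, 5.25, 1.25, 0.75, 1.25]

[6, 1, 5, 4.5, 5.25, 1.25, 0.75, 1.25]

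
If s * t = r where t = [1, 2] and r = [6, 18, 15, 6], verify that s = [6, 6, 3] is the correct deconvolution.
Forward-compute [6, 6, 3] * [1, 2]: r[0] = 6×1 = 6; r[1] = 6×2 + 6×1 = 18; r[2] = 6×2 + 3×1 = 15; r[3] = 3×2 = 6 → [6, 18, 15, 6]. Matches given r = [6, 18, 15, 6], so verified.

Verified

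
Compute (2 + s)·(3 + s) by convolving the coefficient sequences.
Ascending coefficients: a = [2, 1], b = [3, 1]. c[0] = 2×3 = 6; c[1] = 2×1 + 1×3 = 5; c[2] = 1×1 = 1. Result coefficients: [6, 5, 1] → 6 + 5s + s^2

6 + 5s + s^2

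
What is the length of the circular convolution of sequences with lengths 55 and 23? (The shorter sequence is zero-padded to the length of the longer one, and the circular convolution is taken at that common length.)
Circular convolution (zero-padding the shorter input) has length max(m, n) = max(55, 23) = 55

55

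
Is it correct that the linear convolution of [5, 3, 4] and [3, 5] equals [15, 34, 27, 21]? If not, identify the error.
Recompute linear convolution of [5, 3, 4] and [3, 5]: y[0] = 5×3 = 15; y[1] = 5×5 + 3×3 = 34; y[2] = 3×5 + 4×3 = 27; y[3] = 4×5 = 20 → [15, 34, 27, 20]. Compare to given [15, 34, 27, 21]: they differ at index 3: given 21, correct 20, so answer: No

No. Error at index 3: given 21, correct 20.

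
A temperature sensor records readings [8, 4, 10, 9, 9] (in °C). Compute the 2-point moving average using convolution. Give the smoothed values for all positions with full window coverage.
2-point moving average kernel = [1, 1]. Apply in 'valid' mode (full window coverage): avg[0] = (8 + 4) / 2 = 6.0; avg[1] = (4 + 10) / 2 = 7.0; avg[2] = (10 + 9) / 2 = 9.5; avg[3] = (9 + 9) / 2 = 9.0. Smoothed values: [6.0, 7.0, 9.5, 9.0]

[6.0, 7.0, 9.5, 9.0]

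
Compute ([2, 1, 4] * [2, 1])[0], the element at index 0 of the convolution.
Use y[k] = Σ_i a[i]·b[k-i] at k=0. y[0] = 2×2 = 4

4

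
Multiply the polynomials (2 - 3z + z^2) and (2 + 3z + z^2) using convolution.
Ascending coefficients: a = [2, -3, 1], b = [2, 3, 1]. c[0] = 2×2 = 4; c[1] = 2×3 + -3×2 = 0; c[2] = 2×1 + -3×3 + 1×2 = -5; c[3] = -3×1 + 1×3 = 0; c[4] = 1×1 = 1. Result coefficients: [4, 0, -5, 0, 1] → 4 - 5z^2 + z^4

4 - 5z^2 + z^4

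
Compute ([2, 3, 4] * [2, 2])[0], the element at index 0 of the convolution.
Use y[k] = Σ_i a[i]·b[k-i] at k=0. y[0] = 2×2 = 4

4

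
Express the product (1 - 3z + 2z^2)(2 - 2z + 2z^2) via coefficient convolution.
Ascending coefficients: a = [1, -3, 2], b = [2, -2, 2]. c[0] = 1×2 = 2; c[1] = 1×-2 + -3×2 = -8; c[2] = 1×2 + -3×-2 + 2×2 = 12; c[3] = -3×2 + 2×-2 = -10; c[4] = 2×2 = 4. Result coefficients: [2, -8, 12, -10, 4] → 2 - 8z + 12z^2 - 10z^3 + 4z^4

2 - 8z + 12z^2 - 10z^3 + 4z^4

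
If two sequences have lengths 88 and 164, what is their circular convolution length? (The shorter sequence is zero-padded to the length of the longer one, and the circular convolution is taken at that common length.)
Circular convolution (zero-padding the shorter input) has length max(m, n) = max(88, 164) = 164

164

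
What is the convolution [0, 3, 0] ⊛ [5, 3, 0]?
y[0] = 0×5 = 0; y[1] = 0×3 + 3×5 = 15; y[2] = 0×0 + 3×3 + 0×5 = 9; y[3] = 3×0 + 0×3 = 0; y[4] = 0×0 = 0

[0, 15, 9, 0, 0]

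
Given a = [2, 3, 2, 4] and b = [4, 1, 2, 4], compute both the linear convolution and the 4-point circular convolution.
Linear: y_lin[0] = 2×4 = 8; y_lin[1] = 2×1 + 3×4 = 14; y_lin[2] = 2×2 + 3×1 + 2×4 = 15; y_lin[3] = 2×4 + 3×2 + 2×1 + 4×4 = 32; y_lin[4] = 3×4 + 2×2 + 4×1 = 20; y_lin[5] = 2×4 + 4×2 = 16; y_lin[6] = 4×4 = 16 → [8, 14, 15, 32, 20, 16, 16]. Circular (length 4): y[0] = 2×4 + 3×4 + 2×2 + 4×1 = 28; y[1] = 2×1 + 3×4 + 2×4 + 4×2 = 30; y[2] = 2×2 + 3×1 + 2×4 + 4×4 = 31; y[3] = 2×4 + 3×2 + 2×1 + 4×4 = 32 → [28, 30, 31, 32]

Linear: [8, 14, 15, 32, 20, 16, 16], Circular: [28, 30, 31, 32]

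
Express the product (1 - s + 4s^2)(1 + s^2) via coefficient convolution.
Ascending coefficients: a = [1, -1, 4], b = [1, 0, 1]. c[0] = 1×1 = 1; c[1] = 1×0 + -1×1 = -1; c[2] = 1×1 + -1×0 + 4×1 = 5; c[3] = -1×1 + 4×0 = -1; c[4] = 4×1 = 4. Result coefficients: [1, -1, 5, -1, 4] → 1 - s + 5s^2 - s^3 + 4s^4

1 - s + 5s^2 - s^3 + 4s^4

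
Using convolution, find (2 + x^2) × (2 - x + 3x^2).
Ascending coefficients: a = [2, 0, 1], b = [2, -1, 3]. c[0] = 2×2 = 4; c[1] = 2×-1 + 0×2 = -2; c[2] = 2×3 + 0×-1 + 1×2 = 8; c[3] = 0×3 + 1×-1 = -1; c[4] = 1×3 = 3. Result coefficients: [4, -2, 8, -1, 3] → 4 - 2x + 8x^2 - x^3 + 3x^4

4 - 2x + 8x^2 - x^3 + 3x^4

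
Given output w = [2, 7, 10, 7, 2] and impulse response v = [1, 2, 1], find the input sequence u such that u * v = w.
Deconvolve w=[2, 7, 10, 7, 2] by v=[1, 2, 1]. Since v[0]=1, solve forward: u[0] = w[0] / 1 = 2; u[1] = (w[1] - 2×2) / 1 = 3; u[2] = (w[2] - 3×2 - 2×1) / 1 = 2. So u = [2, 3, 2]. Check by forward convolution: w[0] = 2×1 = 2; w[1] = 2×2 + 3×1 = 7; w[2] = 2×1 + 3×2 + 2×1 = 10; w[3] = 3×1 + 2×2 = 7; w[4] = 2×1 = 2

[2, 3, 2]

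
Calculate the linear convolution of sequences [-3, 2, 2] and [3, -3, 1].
y[0] = -3×3 = -9; y[1] = -3×-3 + 2×3 = 15; y[2] = -3×1 + 2×-3 + 2×3 = -3; y[3] = 2×1 + 2×-3 = -4; y[4] = 2×1 = 2

[-9, 15, -3, -4, 2]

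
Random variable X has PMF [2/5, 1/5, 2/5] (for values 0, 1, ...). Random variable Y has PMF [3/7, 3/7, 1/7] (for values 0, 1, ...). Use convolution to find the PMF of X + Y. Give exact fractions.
P(X+Y=k) = Σ_i P(X=i)·P(Y=k-i) — a convolution of [2/5, 1/5, 2/5] and [3/7, 3/7, 1/7]. P(X+Y=0) = (2/5)×(3/7) = 6/35; P(X+Y=1) = (2/5)×(3/7) + (1/5)×(3/7) = 6/35 + 3/35 = 9/35; P(X+Y=2) = (2/5)×(1/7) + (1/5)×(3/7) + (2/5)×(3/7) = 2/35 + 3/35 + 6/35 = 11/35; P(X+Y=3) = (1/5)×(1/7) + (2/5)×(3/7) = 1/35 + 6/35 = 1/5; P(X+Y=4) = (2/5)×(1/7) = 2/35. PMF: [6/35, 9/35, 11/35, 1/5, 2/35] (sums to 1 ✓)

[6/35, 9/35, 11/35, 1/5, 2/35]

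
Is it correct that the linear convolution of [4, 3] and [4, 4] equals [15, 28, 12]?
Recompute linear convolution of [4, 3] and [4, 4]: y[0] = 4×4 = 16; y[1] = 4×4 + 3×4 = 28; y[2] = 3×4 = 12 → [16, 28, 12]. Compare to given [15, 28, 12]: they differ at index 0: given 15, correct 16, so answer: No

No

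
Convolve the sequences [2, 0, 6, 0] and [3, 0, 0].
y[0] = 2×3 = 6; y[1] = 2×0 + 0×3 = 0; y[2] = 2×0 + 0×0 + 6×3 = 18; y[3] = 0×0 + 6×0 + 0×3 = 0; y[4] = 6×0 + 0×0 = 0; y[5] = 0×0 = 0

[6, 0, 18, 0, 0, 0]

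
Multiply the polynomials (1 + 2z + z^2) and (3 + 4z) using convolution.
Ascending coefficients: a = [1, 2, 1], b = [3, 4]. c[0] = 1×3 = 3; c[1] = 1×4 + 2×3 = 10; c[2] = 2×4 + 1×3 = 11; c[3] = 1×4 = 4. Result coefficients: [3, 10, 11, 4] → 3 + 10z + 11z^2 + 4z^3

3 + 10z + 11z^2 + 4z^3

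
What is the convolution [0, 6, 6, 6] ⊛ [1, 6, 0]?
y[0] = 0×1 = 0; y[1] = 0×6 + 6×1 = 6; y[2] = 0×0 + 6×6 + 6×1 = 42; y[3] = 6×0 + 6×6 + 6×1 = 42; y[4] = 6×0 + 6×6 = 36; y[5] = 6×0 = 0

[0, 6, 42, 42, 36, 0]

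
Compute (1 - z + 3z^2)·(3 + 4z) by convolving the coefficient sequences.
Ascending coefficients: a = [1, -1, 3], b = [3, 4]. c[0] = 1×3 = 3; c[1] = 1×4 + -1×3 = 1; c[2] = -1×4 + 3×3 = 5; c[3] = 3×4 = 12. Result coefficients: [3, 1, 5, 12] → 3 + z + 5z^2 + 12z^3

3 + z + 5z^2 + 12z^3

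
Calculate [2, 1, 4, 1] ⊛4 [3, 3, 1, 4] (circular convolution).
Use y[k] = Σ_j s[j]·t[(k-j) mod 4]. y[0] = 2×3 + 1×4 + 4×1 + 1×3 = 17; y[1] = 2×3 + 1×3 + 4×4 + 1×1 = 26; y[2] = 2×1 + 1×3 + 4×3 + 1×4 = 21; y[3] = 2×4 + 1×1 + 4×3 + 1×3 = 24. Result: [17, 26, 21, 24]

[17, 26, 21, 24]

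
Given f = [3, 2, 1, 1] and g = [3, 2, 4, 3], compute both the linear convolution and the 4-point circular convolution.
Linear: y_lin[0] = 3×3 = 9; y_lin[1] = 3×2 + 2×3 = 12; y_lin[2] = 3×4 + 2×2 + 1×3 = 19; y_lin[3] = 3×3 + 2×4 + 1×2 + 1×3 = 22; y_lin[4] = 2×3 + 1×4 + 1×2 = 12; y_lin[5] = 1×3 + 1×4 = 7; y_lin[6] = 1×3 = 3 → [9, 12, 19, 22, 12, 7, 3]. Circular (length 4): y[0] = 3×3 + 2×3 + 1×4 + 1×2 = 21; y[1] = 3×2 + 2×3 + 1×3 + 1×4 = 19; y[2] = 3×4 + 2×2 + 1×3 + 1×3 = 22; y[3] = 3×3 + 2×4 + 1×2 + 1×3 = 22 → [21, 19, 22, 22]

Linear: [9, 12, 19, 22, 12, 7, 3], Circular: [21, 19, 22, 22]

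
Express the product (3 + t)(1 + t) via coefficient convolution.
Ascending coefficients: a = [3, 1], b = [1, 1]. c[0] = 3×1 = 3; c[1] = 3×1 + 1×1 = 4; c[2] = 1×1 = 1. Result coefficients: [3, 4, 1] → 3 + 4t + t^2

3 + 4t + t^2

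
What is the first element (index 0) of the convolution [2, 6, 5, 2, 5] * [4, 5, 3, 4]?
Use y[k] = Σ_i a[i]·b[k-i] at k=0. y[0] = 2×4 = 8

8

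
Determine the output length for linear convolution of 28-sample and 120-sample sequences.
Linear/full convolution length: m + n - 1 = 28 + 120 - 1 = 147

147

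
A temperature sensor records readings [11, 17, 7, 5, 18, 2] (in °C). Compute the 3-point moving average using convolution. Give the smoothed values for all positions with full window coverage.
3-point moving average kernel = [1, 1, 1]. Apply in 'valid' mode (full window coverage): avg[0] = (11 + 17 + 7) / 3 = 11.67; avg[1] = (17 + 7 + 5) / 3 = 9.67; avg[2] = (7 + 5 + 18) / 3 = 10.0; avg[3] = (5 + 18 + 2) / 3 = 8.33. Smoothed values: [11.67, 9.67, 10.0, 8.33]

[11.67, 9.67, 10.0, 8.33]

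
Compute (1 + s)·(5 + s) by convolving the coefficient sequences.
Ascending coefficients: a = [1, 1], b = [5, 1]. c[0] = 1×5 = 5; c[1] = 1×1 + 1×5 = 6; c[2] = 1×1 = 1. Result coefficients: [5, 6, 1] → 5 + 6s + s^2

5 + 6s + s^2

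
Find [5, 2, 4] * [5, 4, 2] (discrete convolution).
y[0] = 5×5 = 25; y[1] = 5×4 + 2×5 = 30; y[2] = 5×2 + 2×4 + 4×5 = 38; y[3] = 2×2 + 4×4 = 20; y[4] = 4×2 = 8

[25, 30, 38, 20, 8]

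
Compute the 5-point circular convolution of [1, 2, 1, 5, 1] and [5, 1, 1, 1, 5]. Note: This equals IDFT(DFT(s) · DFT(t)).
Either evaluate y[k] = Σ_j s[j]·t[(k-j) mod 5] directly, or use IDFT(DFT(s) · DFT(t)). y[0] = 1×5 + 2×5 + 1×1 + 5×1 + 1×1 = 22; y[1] = 1×1 + 2×5 + 1×5 + 5×1 + 1×1 = 22; y[2] = 1×1 + 2×1 + 1×5 + 5×5 + 1×1 = 34; y[3] = 1×1 + 2×1 + 1×1 + 5×5 + 1×5 = 34; y[4] = 1×5 + 2×1 + 1×1 + 5×1 + 1×5 = 18. Result: [22, 22, 34, 34, 18]

[22, 22, 34, 34, 18]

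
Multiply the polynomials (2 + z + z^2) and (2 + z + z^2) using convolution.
Ascending coefficients: a = [2, 1, 1], b = [2, 1, 1]. c[0] = 2×2 = 4; c[1] = 2×1 + 1×2 = 4; c[2] = 2×1 + 1×1 + 1×2 = 5; c[3] = 1×1 + 1×1 = 2; c[4] = 1×1 = 1. Result coefficients: [4, 4, 5, 2, 1] → 4 + 4z + 5z^2 + 2z^3 + z^4

4 + 4z + 5z^2 + 2z^3 + z^4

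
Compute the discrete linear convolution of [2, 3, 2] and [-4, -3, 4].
y[0] = 2×-4 = -8; y[1] = 2×-3 + 3×-4 = -18; y[2] = 2×4 + 3×-3 + 2×-4 = -9; y[3] = 3×4 + 2×-3 = 6; y[4] = 2×4 = 8

[-8, -18, -9, 6, 8]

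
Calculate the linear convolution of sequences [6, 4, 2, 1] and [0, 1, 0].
y[0] = 6×0 = 0; y[1] = 6×1 + 4×0 = 6; y[2] = 6×0 + 4×1 + 2×0 = 4; y[3] = 4×0 + 2×1 + 1×0 = 2; y[4] = 2×0 + 1×1 = 1; y[5] = 1×0 = 0

[0, 6, 4, 2, 1, 0]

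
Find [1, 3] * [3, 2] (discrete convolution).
y[0] = 1×3 = 3; y[1] = 1×2 + 3×3 = 11; y[2] = 3×2 = 6

[3, 11, 6]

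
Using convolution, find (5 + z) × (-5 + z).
Ascending coefficients: a = [5, 1], b = [-5, 1]. c[0] = 5×-5 = -25; c[1] = 5×1 + 1×-5 = 0; c[2] = 1×1 = 1. Result coefficients: [-25, 0, 1] → -25 + z^2

-25 + z^2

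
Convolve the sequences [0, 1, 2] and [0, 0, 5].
y[0] = 0×0 = 0; y[1] = 0×0 + 1×0 = 0; y[2] = 0×5 + 1×0 + 2×0 = 0; y[3] = 1×5 + 2×0 = 5; y[4] = 2×5 = 10

[0, 0, 0, 5, 10]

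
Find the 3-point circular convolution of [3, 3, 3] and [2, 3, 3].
Use y[k] = Σ_j a[j]·b[(k-j) mod 3]. y[0] = 3×2 + 3×3 + 3×3 = 24; y[1] = 3×3 + 3×2 + 3×3 = 24; y[2] = 3×3 + 3×3 + 3×2 = 24. Result: [24, 24, 24]

[24, 24, 24]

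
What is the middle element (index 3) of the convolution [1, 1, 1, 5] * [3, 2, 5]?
Use y[k] = Σ_i a[i]·b[k-i] at k=3. y[3] = 1×5 + 1×2 + 5×3 = 22

22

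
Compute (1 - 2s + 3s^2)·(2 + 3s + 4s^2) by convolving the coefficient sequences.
Ascending coefficients: a = [1, -2, 3], b = [2, 3, 4]. c[0] = 1×2 = 2; c[1] = 1×3 + -2×2 = -1; c[2] = 1×4 + -2×3 + 3×2 = 4; c[3] = -2×4 + 3×3 = 1; c[4] = 3×4 = 12. Result coefficients: [2, -1, 4, 1, 12] → 2 - s + 4s^2 + s^3 + 12s^4

2 - s + 4s^2 + s^3 + 12s^4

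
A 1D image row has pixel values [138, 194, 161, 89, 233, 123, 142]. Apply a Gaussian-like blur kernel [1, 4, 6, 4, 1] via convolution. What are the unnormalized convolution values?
Convolve image row [138, 194, 161, 89, 233, 123, 142] with kernel [1, 4, 6, 4, 1]: y[0] = 138×1 = 138; y[1] = 138×4 + 194×1 = 746; y[2] = 138×6 + 194×4 + 161×1 = 1765; y[3] = 138×4 + 194×6 + 161×4 + 89×1 = 2449; y[4] = 138×1 + 194×4 + 161×6 + 89×4 + 233×1 = 2469; y[5] = 194×1 + 161×4 + 89×6 + 233×4 + 123×1 = 2427; y[6] = 161×1 + 89×4 + 233×6 + 123×4 + 142×1 = 2549; y[7] = 89×1 + 233×4 + 123×6 + 142×4 = 2327; y[8] = 233×1 + 123×4 + 142×6 = 1577; y[9] = 123×1 + 142×4 = 691; y[10] = 142×1 = 142 → [138, 746, 1765, 2449, 2469, 2427, 2549, 2327, 1577, 691, 142]. Normalization factor = sum(kernel) = 16.

[138, 746, 1765, 2449, 2469, 2427, 2549, 2327, 1577, 691, 142]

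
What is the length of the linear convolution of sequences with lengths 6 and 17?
Linear/full convolution length: m + n - 1 = 6 + 17 - 1 = 22

22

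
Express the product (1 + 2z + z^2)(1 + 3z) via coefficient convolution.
Ascending coefficients: a = [1, 2, 1], b = [1, 3]. c[0] = 1×1 = 1; c[1] = 1×3 + 2×1 = 5; c[2] = 2×3 + 1×1 = 7; c[3] = 1×3 = 3. Result coefficients: [1, 5, 7, 3] → 1 + 5z + 7z^2 + 3z^3

1 + 5z + 7z^2 + 3z^3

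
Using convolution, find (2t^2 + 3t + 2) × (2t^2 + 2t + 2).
Ascending coefficients: a = [2, 3, 2], b = [2, 2, 2]. c[0] = 2×2 = 4; c[1] = 2×2 + 3×2 = 10; c[2] = 2×2 + 3×2 + 2×2 = 14; c[3] = 3×2 + 2×2 = 10; c[4] = 2×2 = 4. Result coefficients: [4, 10, 14, 10, 4] → 4t^4 + 10t^3 + 14t^2 + 10t + 4

4t^4 + 10t^3 + 14t^2 + 10t + 4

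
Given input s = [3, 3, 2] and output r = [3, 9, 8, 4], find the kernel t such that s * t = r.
Output length 4 = len(s) + len(t) - 1 ⇒ len(t) = 2. Solve t forward using t[k] = (r[k] - Σ_{i≥1} s[i]·t[k-i]) / s[0]: t[0] = r[0] / s[0] = 3 / 3 = 1; t[1] = (r[1] - 3×1) / s[0] = (9 - 3×1) / 3 = 2. So t = [1, 2]. Forward-check [3, 3, 2] * [1, 2]: r[0] = 3×1 = 3; r[1] = 3×2 + 3×1 = 9; r[2] = 3×2 + 2×1 = 8; r[3] = 2×2 = 4 → [3, 9, 8, 4] ✓

[1, 2]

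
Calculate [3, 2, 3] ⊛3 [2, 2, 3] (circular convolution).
Use y[k] = Σ_j x[j]·h[(k-j) mod 3]. y[0] = 3×2 + 2×3 + 3×2 = 18; y[1] = 3×2 + 2×2 + 3×3 = 19; y[2] = 3×3 + 2×2 + 3×2 = 19. Result: [18, 19, 19]

[18, 19, 19]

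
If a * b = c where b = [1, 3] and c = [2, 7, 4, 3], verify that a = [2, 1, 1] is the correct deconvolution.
Forward-compute [2, 1, 1] * [1, 3]: c[0] = 2×1 = 2; c[1] = 2×3 + 1×1 = 7; c[2] = 1×3 + 1×1 = 4; c[3] = 1×3 = 3 → [2, 7, 4, 3]. Matches given c = [2, 7, 4, 3], so verified.

Verified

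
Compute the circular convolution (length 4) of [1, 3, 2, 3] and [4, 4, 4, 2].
Use y[k] = Σ_j a[j]·b[(k-j) mod 4]. y[0] = 1×4 + 3×2 + 2×4 + 3×4 = 30; y[1] = 1×4 + 3×4 + 2×2 + 3×4 = 32; y[2] = 1×4 + 3×4 + 2×4 + 3×2 = 30; y[3] = 1×2 + 3×4 + 2×4 + 3×4 = 34. Result: [30, 32, 30, 34]

[30, 32, 30, 34]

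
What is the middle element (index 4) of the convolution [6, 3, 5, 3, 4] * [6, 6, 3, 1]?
Use y[k] = Σ_i a[i]·b[k-i] at k=4. y[4] = 3×1 + 5×3 + 3×6 + 4×6 = 60

60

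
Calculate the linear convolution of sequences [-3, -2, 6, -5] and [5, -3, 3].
y[0] = -3×5 = -15; y[1] = -3×-3 + -2×5 = -1; y[2] = -3×3 + -2×-3 + 6×5 = 27; y[3] = -2×3 + 6×-3 + -5×5 = -49; y[4] = 6×3 + -5×-3 = 33; y[5] = -5×3 = -15

[-15, -1, 27, -49, 33, -15]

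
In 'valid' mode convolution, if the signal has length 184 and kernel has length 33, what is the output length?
'Valid' mode counts only positions where the kernel fully overlaps the signal: m - n + 1 = 184 - 33 + 1 = 152

152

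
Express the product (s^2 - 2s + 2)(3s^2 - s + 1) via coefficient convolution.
Ascending coefficients: a = [2, -2, 1], b = [1, -1, 3]. c[0] = 2×1 = 2; c[1] = 2×-1 + -2×1 = -4; c[2] = 2×3 + -2×-1 + 1×1 = 9; c[3] = -2×3 + 1×-1 = -7; c[4] = 1×3 = 3. Result coefficients: [2, -4, 9, -7, 3] → 3s^4 - 7s^3 + 9s^2 - 4s + 2

3s^4 - 7s^3 + 9s^2 - 4s + 2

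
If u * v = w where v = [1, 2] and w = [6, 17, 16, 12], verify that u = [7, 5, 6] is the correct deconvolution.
Forward-compute [7, 5, 6] * [1, 2]: w[0] = 7×1 = 7; w[1] = 7×2 + 5×1 = 19; w[2] = 5×2 + 6×1 = 16; w[3] = 6×2 = 12 → [7, 19, 16, 12]. Does not match given w = [6, 17, 16, 12].

Not verified. [7, 5, 6] * [1, 2] = [7, 19, 16, 12], which differs from [6, 17, 16, 12] at index 0.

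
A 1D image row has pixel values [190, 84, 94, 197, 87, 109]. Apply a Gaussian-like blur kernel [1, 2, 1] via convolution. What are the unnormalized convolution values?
Convolve image row [190, 84, 94, 197, 87, 109] with kernel [1, 2, 1]: y[0] = 190×1 = 190; y[1] = 190×2 + 84×1 = 464; y[2] = 190×1 + 84×2 + 94×1 = 452; y[3] = 84×1 + 94×2 + 197×1 = 469; y[4] = 94×1 + 197×2 + 87×1 = 575; y[5] = 197×1 + 87×2 + 109×1 = 480; y[6] = 87×1 + 109×2 = 305; y[7] = 109×1 = 109 → [190, 464, 452, 469, 575, 480, 305, 109]. Normalization factor = sum(kernel) = 4.

[190, 464, 452, 469, 575, 480, 305, 109]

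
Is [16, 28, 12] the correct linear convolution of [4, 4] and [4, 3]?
Recompute linear convolution of [4, 4] and [4, 3]: y[0] = 4×4 = 16; y[1] = 4×3 + 4×4 = 28; y[2] = 4×3 = 12 → [16, 28, 12]. Given [16, 28, 12] matches, so answer: Yes

Yes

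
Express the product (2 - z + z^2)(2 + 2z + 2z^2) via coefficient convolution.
Ascending coefficients: a = [2, -1, 1], b = [2, 2, 2]. c[0] = 2×2 = 4; c[1] = 2×2 + -1×2 = 2; c[2] = 2×2 + -1×2 + 1×2 = 4; c[3] = -1×2 + 1×2 = 0; c[4] = 1×2 = 2. Result coefficients: [4, 2, 4, 0, 2] → 4 + 2z + 4z^2 + 2z^4

4 + 2z + 4z^2 + 2z^4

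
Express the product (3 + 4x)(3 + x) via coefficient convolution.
Ascending coefficients: a = [3, 4], b = [3, 1]. c[0] = 3×3 = 9; c[1] = 3×1 + 4×3 = 15; c[2] = 4×1 = 4. Result coefficients: [9, 15, 4] → 9 + 15x + 4x^2

9 + 15x + 4x^2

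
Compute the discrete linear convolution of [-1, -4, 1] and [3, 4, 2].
y[0] = -1×3 = -3; y[1] = -1×4 + -4×3 = -16; y[2] = -1×2 + -4×4 + 1×3 = -15; y[3] = -4×2 + 1×4 = -4; y[4] = 1×2 = 2

[-3, -16, -15, -4, 2]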